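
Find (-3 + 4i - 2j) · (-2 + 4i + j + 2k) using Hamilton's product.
-8 - 24i - 7j + 6k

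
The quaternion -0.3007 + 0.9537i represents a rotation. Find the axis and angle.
axis = (1, 0, 0), θ = 215°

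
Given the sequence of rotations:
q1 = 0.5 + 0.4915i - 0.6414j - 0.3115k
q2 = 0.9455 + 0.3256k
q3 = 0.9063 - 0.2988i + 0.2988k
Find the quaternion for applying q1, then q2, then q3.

q2 · q1 = 0.5742 + 0.6736i - 0.4464j - 0.1317k
q3 · q2 · q1 = 0.761 + 0.5723i - 0.2427j + 0.1856k
0.761 + 0.5723i - 0.2427j + 0.1856k


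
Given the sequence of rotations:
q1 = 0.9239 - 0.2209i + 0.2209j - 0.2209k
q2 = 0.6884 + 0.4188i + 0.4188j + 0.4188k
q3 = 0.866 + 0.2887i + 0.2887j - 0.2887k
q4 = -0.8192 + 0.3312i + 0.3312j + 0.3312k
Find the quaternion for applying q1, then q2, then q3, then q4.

q2 · q1 = 0.7285 + 0.0498i + 0.539j + 0.4199k
q3 · q2 · q1 = 0.5821 + 0.5303i + 0.5415j + 0.2945k
q4 · q3 · q2 · q1 = -0.9294 - 0.3234i - 0.1727j - 0.0448k
-0.9294 - 0.3234i - 0.1727j - 0.0448k


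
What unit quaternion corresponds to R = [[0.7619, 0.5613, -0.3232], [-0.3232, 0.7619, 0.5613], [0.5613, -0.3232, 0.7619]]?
0.9063 - 0.244i - 0.244j - 0.244k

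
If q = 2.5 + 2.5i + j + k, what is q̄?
2.5 - 2.5i - j - k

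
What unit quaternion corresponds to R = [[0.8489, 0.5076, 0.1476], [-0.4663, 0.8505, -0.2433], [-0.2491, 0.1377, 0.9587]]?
0.9563 + 0.0996i + 0.1037j - 0.2546k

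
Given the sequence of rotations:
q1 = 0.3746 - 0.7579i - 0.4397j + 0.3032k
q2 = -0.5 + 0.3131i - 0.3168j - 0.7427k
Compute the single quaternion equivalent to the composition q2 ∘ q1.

q2 · q1 = 0.1359 + 0.0736i + 0.5691j - 0.8076k
0.1359 + 0.0736i + 0.5691j - 0.8076k


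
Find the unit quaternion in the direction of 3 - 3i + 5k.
0.4575 - 0.4575i + 0.7625k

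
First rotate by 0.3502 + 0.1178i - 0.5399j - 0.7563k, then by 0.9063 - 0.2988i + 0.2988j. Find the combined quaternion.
0.5139 - 0.2239i - 0.6107j - 0.5593k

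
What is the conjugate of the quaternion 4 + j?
4 - j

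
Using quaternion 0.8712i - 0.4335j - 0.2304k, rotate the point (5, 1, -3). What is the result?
(3.039, -5, 0.874)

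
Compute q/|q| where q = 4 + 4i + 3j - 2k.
0.5963 + 0.5963i + 0.4472j - 0.2981k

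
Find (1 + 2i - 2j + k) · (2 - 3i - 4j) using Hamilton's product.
5i - 11j - 12k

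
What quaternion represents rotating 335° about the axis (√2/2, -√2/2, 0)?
-0.9763 + 0.153i - 0.153j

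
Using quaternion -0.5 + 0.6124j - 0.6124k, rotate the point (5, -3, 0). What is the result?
(-0.663, 2.312, 5.312)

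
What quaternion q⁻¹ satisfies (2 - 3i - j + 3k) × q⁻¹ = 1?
0.087 + 0.1304i + 0.0435j - 0.1304k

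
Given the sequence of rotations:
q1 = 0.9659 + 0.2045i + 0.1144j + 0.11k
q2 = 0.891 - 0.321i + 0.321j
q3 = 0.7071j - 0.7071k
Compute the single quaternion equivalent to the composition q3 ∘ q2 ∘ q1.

q2 · q1 = 0.8895 - 0.0925i + 0.4473j - 0.0044k
q3 · q2 · q1 = -0.3194 + 0.3132i + 0.6944j - 0.5636k
-0.3194 + 0.3132i + 0.6944j - 0.5636k


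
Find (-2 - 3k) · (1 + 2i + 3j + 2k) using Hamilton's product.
4 + 5i - 12j - 7k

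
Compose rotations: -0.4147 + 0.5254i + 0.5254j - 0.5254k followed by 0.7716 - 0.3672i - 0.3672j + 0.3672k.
0.2588 + 0.5577i + 0.5577j - 0.5577k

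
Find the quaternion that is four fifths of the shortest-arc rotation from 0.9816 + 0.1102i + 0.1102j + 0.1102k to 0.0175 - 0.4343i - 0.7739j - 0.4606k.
0.2598 + 0.4279i + 0.7383j + 0.452k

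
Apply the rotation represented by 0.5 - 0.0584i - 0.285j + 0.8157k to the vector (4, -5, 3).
(0.799, 3.864, 5.868)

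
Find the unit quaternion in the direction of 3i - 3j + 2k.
0.6396i - 0.6396j + 0.4264k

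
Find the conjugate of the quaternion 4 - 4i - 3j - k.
4 + 4i + 3j + k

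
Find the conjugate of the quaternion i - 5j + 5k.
-i + 5j - 5k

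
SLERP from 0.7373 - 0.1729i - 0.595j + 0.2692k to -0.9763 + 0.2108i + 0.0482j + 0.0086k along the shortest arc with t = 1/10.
0.7787 - 0.1807i - 0.5486j + 0.2449k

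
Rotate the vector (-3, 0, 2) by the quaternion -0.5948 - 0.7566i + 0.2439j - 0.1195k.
(-2.776, -1.236, -1.941)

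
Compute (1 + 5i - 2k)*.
1 - 5i + 2k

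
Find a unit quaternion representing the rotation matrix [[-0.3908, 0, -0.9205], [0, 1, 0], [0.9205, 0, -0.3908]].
0.5519 - 0.8339j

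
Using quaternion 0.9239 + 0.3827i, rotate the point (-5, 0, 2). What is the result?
(-5, -1.414, 1.414)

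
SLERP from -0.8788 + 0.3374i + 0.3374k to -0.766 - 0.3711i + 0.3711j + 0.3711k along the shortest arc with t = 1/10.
-0.8954 + 0.269i + 0.0417j + 0.3524k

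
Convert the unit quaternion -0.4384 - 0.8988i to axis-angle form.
axis = (-1, 0, 0), θ = 232°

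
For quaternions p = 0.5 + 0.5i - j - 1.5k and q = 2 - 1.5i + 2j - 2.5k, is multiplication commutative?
No: pq = 5.75i + 2.5j - 4.75k ≠ -5.25i - 4.5j - 3.75k = qp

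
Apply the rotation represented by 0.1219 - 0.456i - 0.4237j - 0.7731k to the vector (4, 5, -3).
(-1.148, -4.563, 5.278)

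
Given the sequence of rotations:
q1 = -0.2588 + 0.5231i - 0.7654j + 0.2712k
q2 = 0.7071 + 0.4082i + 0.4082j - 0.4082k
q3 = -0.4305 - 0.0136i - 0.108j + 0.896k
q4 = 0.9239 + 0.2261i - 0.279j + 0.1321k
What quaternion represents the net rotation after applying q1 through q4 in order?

q2 · q1 = 0.0266 + 0.0625i - 0.9711j - 0.2286k
q3 · q2 · q1 = 0.0893 + 0.8675i + 0.4681j + 0.1422k
q4 · q3 · q2 · q1 = -0.0018 + 0.7202i + 0.49j + 0.491k
-0.0018 + 0.7202i + 0.49j + 0.491k


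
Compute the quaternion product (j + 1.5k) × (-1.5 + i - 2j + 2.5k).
-1.75 + 5.5i - 3.25k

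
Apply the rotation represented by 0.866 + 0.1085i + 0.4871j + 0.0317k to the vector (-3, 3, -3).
(-3.97, 2.913, 1.661)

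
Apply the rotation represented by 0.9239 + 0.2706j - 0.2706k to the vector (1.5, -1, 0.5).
(0.811, -1.677, -0.177)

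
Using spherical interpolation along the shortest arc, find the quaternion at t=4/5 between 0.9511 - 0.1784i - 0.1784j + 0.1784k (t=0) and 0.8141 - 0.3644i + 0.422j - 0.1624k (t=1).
0.8823 - 0.3408i + 0.3103j - 0.0954k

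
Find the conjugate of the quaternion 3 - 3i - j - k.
3 + 3i + j + k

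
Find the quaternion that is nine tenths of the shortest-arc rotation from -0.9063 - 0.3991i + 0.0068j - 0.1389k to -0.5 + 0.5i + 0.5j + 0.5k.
-0.6092 + 0.4261i + 0.483j + 0.4626k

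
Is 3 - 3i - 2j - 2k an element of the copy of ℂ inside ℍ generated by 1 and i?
No. The quaternion 3 - 3i - 2j - 2k has j-coefficient y = -2 and k-coefficient z = -2, not both zero, so it does not lie in the complex subalgebra spanned by 1 and i.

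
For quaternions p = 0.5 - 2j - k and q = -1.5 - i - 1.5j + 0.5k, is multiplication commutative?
No: pq = -3.25 - 3i + 3.25j - 0.25k ≠ -3.25 + 2i + 1.25j + 3.75k = qp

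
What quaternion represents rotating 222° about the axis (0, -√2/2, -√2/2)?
-0.3584 - 0.6601j - 0.6601k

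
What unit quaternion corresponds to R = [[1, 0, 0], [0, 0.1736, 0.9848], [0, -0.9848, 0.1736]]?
0.766 - 0.6428i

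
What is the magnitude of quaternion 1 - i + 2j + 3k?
√15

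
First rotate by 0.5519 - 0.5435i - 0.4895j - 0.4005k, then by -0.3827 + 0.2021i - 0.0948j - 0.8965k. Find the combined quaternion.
-0.5068 - 0.0813i + 0.7032j - 0.492k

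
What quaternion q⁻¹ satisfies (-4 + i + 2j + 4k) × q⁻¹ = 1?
-0.1081 - 0.027i - 0.0541j - 0.1081k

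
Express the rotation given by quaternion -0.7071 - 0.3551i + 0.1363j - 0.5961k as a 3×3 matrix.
[[0.2522, -0.9398, 0.2306], [0.7462, 0.0371, -0.6647], [0.6161, 0.3397, 0.7107]]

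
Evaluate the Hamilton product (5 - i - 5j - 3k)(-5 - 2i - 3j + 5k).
-27 - 39i + 21j + 33k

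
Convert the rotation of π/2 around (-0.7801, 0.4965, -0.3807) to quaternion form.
0.7071 - 0.5516i + 0.3511j - 0.2692k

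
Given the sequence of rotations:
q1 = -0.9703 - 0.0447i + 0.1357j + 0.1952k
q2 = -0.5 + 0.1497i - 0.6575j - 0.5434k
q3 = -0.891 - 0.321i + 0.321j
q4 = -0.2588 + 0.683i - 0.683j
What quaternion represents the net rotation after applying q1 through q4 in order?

q2 · q1 = 0.6871 - 0.1775i + 0.5652j + 0.4206k
q3 · q2 · q1 = -0.8506 + 0.0726i - 0.148j - 0.4992k
q4 · q3 · q2 · q1 = 0.0695 - 0.2588i + 0.9602j + 0.0777k
0.0695 - 0.2588i + 0.9602j + 0.0777k


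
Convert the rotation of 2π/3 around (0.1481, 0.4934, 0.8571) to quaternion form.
0.5 + 0.1283i + 0.4273j + 0.7423k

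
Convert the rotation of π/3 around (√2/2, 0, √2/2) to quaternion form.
0.866 + 0.3536i + 0.3536k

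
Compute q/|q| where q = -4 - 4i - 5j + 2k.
-0.5121 - 0.5121i - 0.6402j + 0.2561k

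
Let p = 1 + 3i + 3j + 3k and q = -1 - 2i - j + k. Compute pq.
5 + i - 13j + k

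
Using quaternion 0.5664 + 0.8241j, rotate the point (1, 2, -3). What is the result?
(-3.159, 2, 0.141)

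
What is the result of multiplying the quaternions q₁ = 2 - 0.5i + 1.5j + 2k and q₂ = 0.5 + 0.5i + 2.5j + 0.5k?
-3.5 - 3.5i + 7j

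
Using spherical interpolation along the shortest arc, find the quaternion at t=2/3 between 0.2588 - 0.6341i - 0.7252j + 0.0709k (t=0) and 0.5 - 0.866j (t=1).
0.4429 - 0.2282i - 0.8667j + 0.0255k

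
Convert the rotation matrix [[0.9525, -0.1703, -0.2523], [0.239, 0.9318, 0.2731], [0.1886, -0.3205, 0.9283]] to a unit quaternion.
0.9763 - 0.152i - 0.1129j + 0.1048k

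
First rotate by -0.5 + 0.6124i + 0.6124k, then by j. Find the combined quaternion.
0.6124i - 0.5j - 0.6124k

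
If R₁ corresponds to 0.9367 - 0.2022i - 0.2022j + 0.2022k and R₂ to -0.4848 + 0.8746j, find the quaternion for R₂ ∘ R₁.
-0.2773 + 0.2749i + 0.9173j + 0.0788k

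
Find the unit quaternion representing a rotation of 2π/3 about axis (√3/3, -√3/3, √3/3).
0.5 + 0.5i - 0.5j + 0.5k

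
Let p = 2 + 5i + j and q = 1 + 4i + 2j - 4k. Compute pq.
-20 + 9i + 25j - 2k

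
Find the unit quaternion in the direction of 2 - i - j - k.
0.7559 - 0.378i - 0.378j - 0.378k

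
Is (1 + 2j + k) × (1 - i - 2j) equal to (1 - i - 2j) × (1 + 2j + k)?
No: pq = 5 + i - j + 3k ≠ 5 - 3i + j - k = qp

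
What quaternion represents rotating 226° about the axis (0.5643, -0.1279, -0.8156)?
-0.3907 + 0.5194i - 0.1177j - 0.7508k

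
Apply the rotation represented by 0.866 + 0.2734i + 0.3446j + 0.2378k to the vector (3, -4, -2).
(1.388, -0.529, -5.176)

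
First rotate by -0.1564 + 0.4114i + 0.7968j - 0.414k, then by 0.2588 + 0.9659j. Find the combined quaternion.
-0.8101 - 0.2934i + 0.0551j - 0.5045k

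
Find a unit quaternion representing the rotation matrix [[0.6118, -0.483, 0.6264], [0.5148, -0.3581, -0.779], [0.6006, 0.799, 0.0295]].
0.5664 + 0.6965i + 0.0114j + 0.4404k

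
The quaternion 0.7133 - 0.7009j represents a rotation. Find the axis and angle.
axis = (0, -1, 0), θ = 89°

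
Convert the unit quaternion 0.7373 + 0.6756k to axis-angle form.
axis = (0, 0, 1), θ = 85°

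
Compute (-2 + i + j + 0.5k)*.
-2 - i - j - 0.5k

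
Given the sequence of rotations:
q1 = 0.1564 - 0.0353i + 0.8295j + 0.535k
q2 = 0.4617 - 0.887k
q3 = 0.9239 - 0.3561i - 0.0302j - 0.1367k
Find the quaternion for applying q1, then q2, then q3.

q2 · q1 = 0.5468 + 0.7195i + 0.4143j + 0.1083k
q3 · q2 · q1 = 0.7887 + 0.5234i + 0.3065j - 0.1005k
0.7887 + 0.5234i + 0.3065j - 0.1005k


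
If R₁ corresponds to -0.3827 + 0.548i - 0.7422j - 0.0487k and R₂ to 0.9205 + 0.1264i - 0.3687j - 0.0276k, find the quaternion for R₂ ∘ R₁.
-0.6965 + 0.4535i - 0.5511j + 0.074k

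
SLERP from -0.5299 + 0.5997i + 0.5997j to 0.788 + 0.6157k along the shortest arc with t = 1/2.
-0.7827 + 0.3562i + 0.3562j - 0.3657k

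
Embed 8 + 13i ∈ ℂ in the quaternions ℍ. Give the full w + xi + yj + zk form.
8 + 13i + 0j + 0k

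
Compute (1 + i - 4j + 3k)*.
1 - i + 4j - 3k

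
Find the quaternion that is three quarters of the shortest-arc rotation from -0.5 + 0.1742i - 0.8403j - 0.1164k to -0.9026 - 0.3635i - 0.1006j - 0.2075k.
-0.8871 - 0.2449i - 0.3337j - 0.2044k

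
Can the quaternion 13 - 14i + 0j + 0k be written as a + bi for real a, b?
Yes. The quaternion 13 - 14i has j- and k-coefficients y = z = 0, so it lies in the complex subalgebra spanned by 1 and i.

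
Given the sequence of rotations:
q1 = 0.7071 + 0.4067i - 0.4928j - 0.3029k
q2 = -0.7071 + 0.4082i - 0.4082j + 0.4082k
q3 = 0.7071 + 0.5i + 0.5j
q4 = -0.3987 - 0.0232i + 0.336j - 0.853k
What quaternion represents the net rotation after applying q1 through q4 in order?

q2 · q1 = -0.7435 + 0.3259i + 0.3495j + 0.4677k
q3 · q2 · q1 = -0.8634 + 0.0925i - 0.3585j + 0.3425k
q4 · q3 · q2 · q1 = 0.759 - 0.2076i - 0.2181j + 0.5772k
0.759 - 0.2076i - 0.2181j + 0.5772k


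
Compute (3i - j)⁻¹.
-0.3i + 0.1j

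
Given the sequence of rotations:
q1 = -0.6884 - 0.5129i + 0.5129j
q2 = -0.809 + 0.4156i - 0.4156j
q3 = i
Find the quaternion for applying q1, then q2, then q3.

q2 · q1 = 0.9832 + 0.1288i - 0.1288j
q3 · q2 · q1 = -0.1288 + 0.9832i - 0.1288k
-0.1288 + 0.9832i - 0.1288k


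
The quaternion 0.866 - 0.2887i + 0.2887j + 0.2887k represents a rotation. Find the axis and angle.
axis = (-√3/3, √3/3, √3/3), θ = π/3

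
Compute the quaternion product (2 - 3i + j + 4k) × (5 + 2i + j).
15 - 15i + 15j + 15k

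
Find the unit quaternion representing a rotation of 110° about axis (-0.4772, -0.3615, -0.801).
0.5736 - 0.3909i - 0.2961j - 0.6561k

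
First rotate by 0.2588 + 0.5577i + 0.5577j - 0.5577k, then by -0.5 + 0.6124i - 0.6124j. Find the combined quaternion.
-0.1294 + 0.2212i - 0.0958j + 0.9619k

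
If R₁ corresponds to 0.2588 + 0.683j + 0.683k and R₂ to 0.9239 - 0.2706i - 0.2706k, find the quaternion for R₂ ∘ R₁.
0.4239 + 0.1148i + 0.8158j + 0.3762k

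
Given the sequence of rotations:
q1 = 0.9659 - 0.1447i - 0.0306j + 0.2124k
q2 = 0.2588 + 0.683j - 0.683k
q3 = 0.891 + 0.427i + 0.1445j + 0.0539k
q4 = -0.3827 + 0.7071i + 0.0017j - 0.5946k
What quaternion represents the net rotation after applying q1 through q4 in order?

q2 · q1 = 0.4159 + 0.0867i + 0.7506j - 0.5059k
q3 · q2 · q1 = 0.2524 + 0.1413i + 0.9496j - 0.1204k
q4 · q3 · q2 · q1 = -0.2697 + 0.6888i - 0.3619j + 0.5672k
-0.2697 + 0.6888i - 0.3619j + 0.5672k


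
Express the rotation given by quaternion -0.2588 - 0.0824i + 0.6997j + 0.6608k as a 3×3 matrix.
[[-0.8525, 0.2267, -0.4711], [-0.4573, 0.1131, 0.8821], [0.2533, 0.9674, 0.0073]]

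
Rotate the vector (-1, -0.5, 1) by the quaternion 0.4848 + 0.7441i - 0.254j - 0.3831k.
(-1.391, 0.423, -0.371)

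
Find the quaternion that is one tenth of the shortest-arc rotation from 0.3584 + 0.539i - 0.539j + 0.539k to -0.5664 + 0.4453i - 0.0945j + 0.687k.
0.2664 + 0.5601i - 0.517j + 0.5899k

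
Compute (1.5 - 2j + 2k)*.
1.5 + 2j - 2k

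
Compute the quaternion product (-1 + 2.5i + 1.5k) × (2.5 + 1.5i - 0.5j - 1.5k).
-4 + 5.5i + 6.5j + 4k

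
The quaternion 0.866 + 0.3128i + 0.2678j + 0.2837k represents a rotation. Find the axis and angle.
axis = (0.6255, 0.5356, 0.5673), θ = π/3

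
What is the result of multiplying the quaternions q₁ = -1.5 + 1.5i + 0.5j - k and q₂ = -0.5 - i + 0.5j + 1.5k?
3.5 + 2i - 2.25j - 0.5k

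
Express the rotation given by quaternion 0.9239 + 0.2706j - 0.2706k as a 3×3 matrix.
[[0.7071, 0.5, 0.5], [-0.5, 0.8536, -0.1464], [-0.5, -0.1464, 0.8536]]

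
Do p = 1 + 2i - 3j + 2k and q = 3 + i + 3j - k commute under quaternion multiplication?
No: pq = 12 + 4i - 2j + 14k ≠ 12 + 10i - 10j - 4k = qp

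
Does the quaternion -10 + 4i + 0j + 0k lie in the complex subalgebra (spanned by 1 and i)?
Yes. The quaternion -10 + 4i has j- and k-coefficients y = z = 0, so it lies in the complex subalgebra spanned by 1 and i.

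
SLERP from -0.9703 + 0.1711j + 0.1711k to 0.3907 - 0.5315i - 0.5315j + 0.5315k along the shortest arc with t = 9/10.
-0.4927 + 0.5021i + 0.5239j - 0.4803k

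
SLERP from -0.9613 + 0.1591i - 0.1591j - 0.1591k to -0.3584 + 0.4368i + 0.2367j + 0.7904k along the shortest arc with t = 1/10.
-0.9689 + 0.2116i - 0.1202j - 0.0451k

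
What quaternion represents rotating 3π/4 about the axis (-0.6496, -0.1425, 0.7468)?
0.3827 - 0.6002i - 0.1317j + 0.69k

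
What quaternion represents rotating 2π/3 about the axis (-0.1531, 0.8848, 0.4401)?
0.5 - 0.1326i + 0.7663j + 0.3811k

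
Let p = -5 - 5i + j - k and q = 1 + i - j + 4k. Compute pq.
5 - 7i + 25j - 17k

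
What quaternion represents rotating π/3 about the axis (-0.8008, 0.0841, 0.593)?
0.866 - 0.4004i + 0.042j + 0.2965k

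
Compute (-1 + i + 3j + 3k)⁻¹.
-0.05 - 0.05i - 0.15j - 0.15k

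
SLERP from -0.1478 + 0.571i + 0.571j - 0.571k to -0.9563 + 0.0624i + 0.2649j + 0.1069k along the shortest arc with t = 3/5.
-0.7743 + 0.34i + 0.4879j - 0.2165k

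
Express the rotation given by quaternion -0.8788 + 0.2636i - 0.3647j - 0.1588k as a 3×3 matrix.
[[0.6836, -0.4714, 0.5573], [0.0868, 0.8106, 0.5791], [-0.7247, -0.3475, 0.595]]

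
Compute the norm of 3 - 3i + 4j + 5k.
√59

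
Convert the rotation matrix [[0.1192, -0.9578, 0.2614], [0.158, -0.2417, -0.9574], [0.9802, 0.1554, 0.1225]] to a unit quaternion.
0.5 + 0.5564i - 0.3594j + 0.5579k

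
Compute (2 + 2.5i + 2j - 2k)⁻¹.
0.1096 - 0.137i - 0.1096j + 0.1096k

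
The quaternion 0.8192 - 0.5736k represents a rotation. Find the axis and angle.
axis = (0, 0, -1), θ = 70°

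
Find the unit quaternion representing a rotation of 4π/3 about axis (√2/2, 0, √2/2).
-0.5 + 0.6124i + 0.6124k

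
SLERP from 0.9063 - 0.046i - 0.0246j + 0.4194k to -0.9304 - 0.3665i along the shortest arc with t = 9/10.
0.9433 + 0.3288i - 0.0026j + 0.0445k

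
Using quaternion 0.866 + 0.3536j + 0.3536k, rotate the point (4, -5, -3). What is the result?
(3.224, -2.05, -5.95)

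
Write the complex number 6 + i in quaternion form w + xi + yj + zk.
6 + i + 0j + 0k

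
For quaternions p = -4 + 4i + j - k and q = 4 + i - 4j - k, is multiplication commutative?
No: pq = -17 + 7i + 23j - 17k ≠ -17 + 17i + 17j + 17k = qp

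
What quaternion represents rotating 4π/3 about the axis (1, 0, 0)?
-0.5 + 0.866i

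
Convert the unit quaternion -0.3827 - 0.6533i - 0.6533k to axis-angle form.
axis = (-√2/2, 0, -√2/2), θ = 5π/4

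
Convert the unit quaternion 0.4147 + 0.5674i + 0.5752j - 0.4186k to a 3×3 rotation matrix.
[[-0.0122, 0.9999, 0.002], [0.3056, 0.0057, -0.9522], [-0.9521, -0.011, -0.3056]]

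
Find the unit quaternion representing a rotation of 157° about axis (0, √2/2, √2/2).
0.1994 + 0.6929j + 0.6929k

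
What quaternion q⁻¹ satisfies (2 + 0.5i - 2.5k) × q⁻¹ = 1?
0.1905 - 0.0476i + 0.2381k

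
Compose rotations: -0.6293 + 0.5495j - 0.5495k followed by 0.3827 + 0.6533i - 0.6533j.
0.1182 - 0.0521i + 0.9804j + 0.1487k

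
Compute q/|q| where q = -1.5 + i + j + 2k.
-0.5222 + 0.3482i + 0.3482j + 0.6963k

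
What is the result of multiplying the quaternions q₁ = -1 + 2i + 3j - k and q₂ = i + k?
-1 + 2i - 3j - 4k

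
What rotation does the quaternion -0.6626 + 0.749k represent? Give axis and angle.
axis = (0, 0, 1), θ = 263°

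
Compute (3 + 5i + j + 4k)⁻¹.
0.0588 - 0.098i - 0.0196j - 0.0784k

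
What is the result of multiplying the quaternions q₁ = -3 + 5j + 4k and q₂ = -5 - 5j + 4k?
24 + 40i - 10j - 32k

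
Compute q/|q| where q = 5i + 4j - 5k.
0.6155i + 0.4924j - 0.6155k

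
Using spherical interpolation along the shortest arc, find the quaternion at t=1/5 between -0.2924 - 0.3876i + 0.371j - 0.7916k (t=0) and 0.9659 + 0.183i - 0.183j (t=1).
-0.4942 - 0.3825i + 0.3681j - 0.6884k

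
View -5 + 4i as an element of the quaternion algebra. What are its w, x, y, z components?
-5 + 4i + 0j + 0k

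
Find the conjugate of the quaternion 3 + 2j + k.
3 - 2j - k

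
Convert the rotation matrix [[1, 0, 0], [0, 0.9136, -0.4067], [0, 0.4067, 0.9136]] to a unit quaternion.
0.9782 + 0.2079i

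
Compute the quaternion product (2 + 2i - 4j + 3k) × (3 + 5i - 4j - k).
-17 + 32i - 3j + 19k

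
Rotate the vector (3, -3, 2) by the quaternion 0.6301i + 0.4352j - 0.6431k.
(-3.884, 2.389, -1.098)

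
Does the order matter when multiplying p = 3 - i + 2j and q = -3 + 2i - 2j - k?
Yes: pq = -3 + 7i - 13j - 5k ≠ -3 + 11i - 11j - k = qp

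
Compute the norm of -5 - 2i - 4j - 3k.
√54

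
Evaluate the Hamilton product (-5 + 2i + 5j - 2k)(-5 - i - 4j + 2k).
51 - 3i - 7j - 3k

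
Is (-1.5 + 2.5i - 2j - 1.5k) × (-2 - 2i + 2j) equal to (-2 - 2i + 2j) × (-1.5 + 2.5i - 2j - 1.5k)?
No: pq = 12 + i + 4j + 4k ≠ 12 - 5i - 2j + 2k = qp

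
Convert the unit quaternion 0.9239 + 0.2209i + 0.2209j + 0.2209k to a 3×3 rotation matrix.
[[0.8048, -0.3106, 0.5058], [0.5058, 0.8048, -0.3106], [-0.3106, 0.5058, 0.8048]]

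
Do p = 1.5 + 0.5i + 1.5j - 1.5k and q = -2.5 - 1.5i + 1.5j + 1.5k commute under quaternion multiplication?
No: pq = -3 + i + 9k ≠ -3 - 8i - 3j + 3k = qp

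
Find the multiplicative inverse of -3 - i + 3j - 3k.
-0.1071 + 0.0357i - 0.1071j + 0.1071k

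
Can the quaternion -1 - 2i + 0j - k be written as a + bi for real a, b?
No. The quaternion -1 - 2i - k has j-coefficient y = 0 and k-coefficient z = -1, not both zero, so it does not lie in the complex subalgebra spanned by 1 and i.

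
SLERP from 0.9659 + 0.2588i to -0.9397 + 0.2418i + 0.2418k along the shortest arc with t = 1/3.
0.992 + 0.0932i - 0.0845k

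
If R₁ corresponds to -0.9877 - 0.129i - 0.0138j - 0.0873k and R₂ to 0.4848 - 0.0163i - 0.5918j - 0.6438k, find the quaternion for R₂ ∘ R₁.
-0.5453 - 0.0037i + 0.6595j + 0.5174k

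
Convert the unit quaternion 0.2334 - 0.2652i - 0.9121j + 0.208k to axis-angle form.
axis = (-0.2727, -0.938, 0.2139), θ = 153°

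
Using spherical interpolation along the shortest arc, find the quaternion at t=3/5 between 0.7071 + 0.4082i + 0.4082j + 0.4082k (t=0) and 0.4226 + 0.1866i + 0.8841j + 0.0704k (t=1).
0.5709 + 0.2932i + 0.7347j + 0.2197k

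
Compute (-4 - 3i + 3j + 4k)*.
-4 + 3i - 3j - 4k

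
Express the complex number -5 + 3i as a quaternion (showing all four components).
-5 + 3i + 0j + 0k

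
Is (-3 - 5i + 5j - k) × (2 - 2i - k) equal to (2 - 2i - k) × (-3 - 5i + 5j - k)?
No: pq = -17 - 9i + 7j + 11k ≠ -17 + i + 13j - 9k = qp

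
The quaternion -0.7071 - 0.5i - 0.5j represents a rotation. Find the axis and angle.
axis = (-√2/2, -√2/2, 0), θ = 3π/2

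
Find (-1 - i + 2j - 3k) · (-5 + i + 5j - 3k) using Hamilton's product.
-13 + 13i - 21j + 11k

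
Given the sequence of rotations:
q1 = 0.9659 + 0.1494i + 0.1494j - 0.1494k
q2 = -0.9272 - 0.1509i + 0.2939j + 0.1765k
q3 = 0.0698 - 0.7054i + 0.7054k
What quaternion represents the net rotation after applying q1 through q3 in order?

q2 · q1 = -0.8906 - 0.3546i + 0.1492j + 0.2426k
q3 · q2 · q1 = -0.4834 + 0.4982i - 0.0686j - 0.7165k
-0.4834 + 0.4982i - 0.0686j - 0.7165k


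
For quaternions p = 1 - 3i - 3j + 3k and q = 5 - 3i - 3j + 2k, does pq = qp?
No: pq = -19 - 15i - 21j + 17k ≠ -19 - 21i - 15j + 17k = qp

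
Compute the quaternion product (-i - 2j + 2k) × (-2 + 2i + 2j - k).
8 + 7j - 2k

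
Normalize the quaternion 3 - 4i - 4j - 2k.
0.4472 - 0.5963i - 0.5963j - 0.2981k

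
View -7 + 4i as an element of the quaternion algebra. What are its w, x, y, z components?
-7 + 4i + 0j + 0k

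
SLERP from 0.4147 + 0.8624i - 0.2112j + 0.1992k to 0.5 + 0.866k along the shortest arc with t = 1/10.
0.4554 + 0.8147i - 0.1995j + 0.2985k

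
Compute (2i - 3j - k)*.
-2i + 3j + k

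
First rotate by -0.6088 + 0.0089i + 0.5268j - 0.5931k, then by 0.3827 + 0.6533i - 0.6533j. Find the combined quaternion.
0.1054 - 0.0069i + 0.9868j + 0.123k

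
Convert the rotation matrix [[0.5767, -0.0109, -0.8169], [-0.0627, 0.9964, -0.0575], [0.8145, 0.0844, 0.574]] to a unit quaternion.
0.887 + 0.04i - 0.4598j - 0.0146k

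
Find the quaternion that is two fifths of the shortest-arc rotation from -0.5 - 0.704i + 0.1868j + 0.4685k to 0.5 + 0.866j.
-0.6704 - 0.549i - 0.3402j + 0.3653k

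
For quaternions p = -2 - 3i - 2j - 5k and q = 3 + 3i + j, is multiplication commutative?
No: pq = 5 - 10i - 23j - 12k ≠ 5 - 20i + 7j - 18k = qp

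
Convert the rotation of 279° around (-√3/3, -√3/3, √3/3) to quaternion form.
-0.7604 - 0.375i - 0.375j + 0.375k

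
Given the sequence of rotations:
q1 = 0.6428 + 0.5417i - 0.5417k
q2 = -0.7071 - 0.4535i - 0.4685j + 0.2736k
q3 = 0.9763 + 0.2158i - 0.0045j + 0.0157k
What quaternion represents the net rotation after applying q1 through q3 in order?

q2 · q1 = -0.0607 - 0.4208i - 0.3986j + 0.8127k
q3 · q2 · q1 = 0.017 - 0.4213i - 0.5709j + 0.7046k
0.017 - 0.4213i - 0.5709j + 0.7046k


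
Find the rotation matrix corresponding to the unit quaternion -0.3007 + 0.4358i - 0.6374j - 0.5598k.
[[-0.4393, -0.8922, -0.1046], [-0.2189, -0.0066, 0.9757], [-0.8713, 0.4515, -0.1924]]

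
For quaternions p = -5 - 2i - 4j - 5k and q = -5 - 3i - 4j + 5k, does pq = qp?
No: pq = 28 - 15i + 65j - 4k ≠ 28 + 65i + 15j + 4k = qp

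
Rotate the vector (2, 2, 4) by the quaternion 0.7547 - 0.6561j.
(-3.683, 2, 2.537)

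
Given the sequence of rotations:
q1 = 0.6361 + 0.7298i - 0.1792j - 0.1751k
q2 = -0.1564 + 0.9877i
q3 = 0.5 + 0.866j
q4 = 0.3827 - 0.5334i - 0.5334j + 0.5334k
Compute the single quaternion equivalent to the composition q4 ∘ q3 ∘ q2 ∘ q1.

q2 · q1 = -0.8203 + 0.5141i + 0.201j - 0.1496k
q3 · q2 · q1 = -0.5842 + 0.1275i - 0.6099j - 0.52k
q4 · q3 · q2 · q1 = -0.2035 + 0.9631i - 0.1312j - 0.1173k
-0.2035 + 0.9631i - 0.1312j - 0.1173k


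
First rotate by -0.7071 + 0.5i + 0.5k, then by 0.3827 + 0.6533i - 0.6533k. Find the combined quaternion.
-0.2706 - 0.2706i - 0.6533j + 0.6533k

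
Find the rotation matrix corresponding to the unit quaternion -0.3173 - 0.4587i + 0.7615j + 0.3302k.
[[-0.3778, -0.4891, -0.7862], [-0.9081, 0.3611, 0.2118], [0.1803, 0.794, -0.5806]]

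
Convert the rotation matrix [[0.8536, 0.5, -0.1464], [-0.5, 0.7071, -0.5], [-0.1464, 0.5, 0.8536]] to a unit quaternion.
0.9239 + 0.2706i - 0.2706k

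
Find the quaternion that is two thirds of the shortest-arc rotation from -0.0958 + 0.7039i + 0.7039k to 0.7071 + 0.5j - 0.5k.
-0.5749 + 0.2871i - 0.3789j + 0.666k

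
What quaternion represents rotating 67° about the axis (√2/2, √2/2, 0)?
0.8339 + 0.3903i + 0.3903j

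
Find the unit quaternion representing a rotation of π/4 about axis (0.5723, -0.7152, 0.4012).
0.9239 + 0.219i - 0.2737j + 0.1535k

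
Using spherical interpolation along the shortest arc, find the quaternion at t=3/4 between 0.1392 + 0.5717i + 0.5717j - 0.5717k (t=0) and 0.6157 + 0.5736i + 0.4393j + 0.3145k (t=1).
0.5461 + 0.6417i + 0.5317j + 0.0856k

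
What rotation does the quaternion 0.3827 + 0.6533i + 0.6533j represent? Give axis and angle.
axis = (√2/2, √2/2, 0), θ = 3π/4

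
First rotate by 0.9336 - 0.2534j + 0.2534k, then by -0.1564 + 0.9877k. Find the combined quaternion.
-0.3963 + 0.2503i + 0.0396j + 0.8825k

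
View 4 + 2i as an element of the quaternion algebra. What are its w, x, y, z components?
4 + 2i + 0j + 0k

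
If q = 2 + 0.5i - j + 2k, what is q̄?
2 - 0.5i + j - 2k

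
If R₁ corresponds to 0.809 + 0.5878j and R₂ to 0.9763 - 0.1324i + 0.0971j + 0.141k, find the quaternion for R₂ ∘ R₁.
0.7328 - 0.19i + 0.6524j + 0.0362k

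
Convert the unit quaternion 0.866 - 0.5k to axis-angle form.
axis = (0, 0, -1), θ = π/3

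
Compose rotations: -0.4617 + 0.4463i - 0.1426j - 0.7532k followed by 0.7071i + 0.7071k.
0.217 - 0.2256i + 0.8482j - 0.4273k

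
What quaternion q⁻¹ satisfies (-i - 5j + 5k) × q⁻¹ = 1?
0.0196i + 0.098j - 0.098k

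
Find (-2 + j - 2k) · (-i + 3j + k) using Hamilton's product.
-1 + 9i - 4j - k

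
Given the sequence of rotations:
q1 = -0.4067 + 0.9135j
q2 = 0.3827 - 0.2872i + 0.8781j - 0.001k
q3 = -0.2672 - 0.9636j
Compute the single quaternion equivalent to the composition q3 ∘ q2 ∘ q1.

q2 · q1 = -0.9578 + 0.1177i - 0.0075j - 0.262k
q3 · q2 · q1 = 0.2487 + 0.221i + 0.9249j + 0.1834k
0.2487 + 0.221i + 0.9249j + 0.1834k


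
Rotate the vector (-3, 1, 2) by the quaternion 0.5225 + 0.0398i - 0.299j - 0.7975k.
(1.41, 3.167, 1.408)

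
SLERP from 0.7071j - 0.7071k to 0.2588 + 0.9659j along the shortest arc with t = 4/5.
0.2159 + 0.9636j - 0.1579k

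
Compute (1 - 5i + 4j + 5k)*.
1 + 5i - 4j - 5k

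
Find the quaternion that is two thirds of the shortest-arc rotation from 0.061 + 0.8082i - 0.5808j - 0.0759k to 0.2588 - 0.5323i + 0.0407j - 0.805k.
-0.1731 + 0.7436i - 0.2724j + 0.5856k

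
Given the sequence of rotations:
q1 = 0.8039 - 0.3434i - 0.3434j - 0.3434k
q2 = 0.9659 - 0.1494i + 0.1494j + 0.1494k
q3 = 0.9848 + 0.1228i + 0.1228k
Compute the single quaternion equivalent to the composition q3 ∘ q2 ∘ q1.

q2 · q1 = 0.8278 - 0.4518i - 0.3142j - 0.109k
q3 · q2 · q1 = 0.8841 - 0.3047i - 0.3515j - 0.0443k
0.8841 - 0.3047i - 0.3515j - 0.0443k


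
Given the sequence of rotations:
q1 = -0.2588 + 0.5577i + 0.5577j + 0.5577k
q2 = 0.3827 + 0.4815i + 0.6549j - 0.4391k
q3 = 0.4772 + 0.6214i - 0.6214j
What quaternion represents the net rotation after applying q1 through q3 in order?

q2 · q1 = -0.4879 + 0.6989i - 0.4695j + 0.2304k
q3 · q2 · q1 = -0.9589 - 0.1128i - 0.064j + 0.2525k
-0.9589 - 0.1128i - 0.064j + 0.2525k


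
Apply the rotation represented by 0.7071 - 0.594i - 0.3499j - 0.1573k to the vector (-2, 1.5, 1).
(-0.762, 0.931, -2.409)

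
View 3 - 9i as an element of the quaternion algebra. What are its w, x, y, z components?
3 - 9i + 0j + 0k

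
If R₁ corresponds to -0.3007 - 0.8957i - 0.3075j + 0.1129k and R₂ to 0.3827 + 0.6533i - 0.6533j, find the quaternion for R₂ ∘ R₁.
0.2692 - 0.613i + 0.005j - 0.7428k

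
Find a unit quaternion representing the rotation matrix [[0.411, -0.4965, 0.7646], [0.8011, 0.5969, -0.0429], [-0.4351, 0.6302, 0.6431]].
0.8141 + 0.2067i + 0.3684j + 0.3985k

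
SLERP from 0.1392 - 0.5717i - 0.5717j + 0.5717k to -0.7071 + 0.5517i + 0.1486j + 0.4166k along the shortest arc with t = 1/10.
0.2286 - 0.6212i - 0.5668j + 0.4905k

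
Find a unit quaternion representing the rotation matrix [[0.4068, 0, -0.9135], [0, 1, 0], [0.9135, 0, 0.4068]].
0.8387 - 0.5446j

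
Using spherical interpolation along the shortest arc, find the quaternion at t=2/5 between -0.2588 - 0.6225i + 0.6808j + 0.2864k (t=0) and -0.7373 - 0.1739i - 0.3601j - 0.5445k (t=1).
0.2101 - 0.3859i + 0.7286j + 0.5255k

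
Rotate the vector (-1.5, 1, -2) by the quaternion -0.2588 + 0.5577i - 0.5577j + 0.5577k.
(-1.789, 1.789, -0.923)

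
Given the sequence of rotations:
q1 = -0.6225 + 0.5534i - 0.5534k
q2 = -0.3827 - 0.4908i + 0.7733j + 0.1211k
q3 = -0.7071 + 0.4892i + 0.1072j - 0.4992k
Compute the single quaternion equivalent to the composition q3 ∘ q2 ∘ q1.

q2 · q1 = 0.5769 - 0.3342i - 0.686j - 0.2915k
q3 · q2 · q1 = -0.3164 + 0.1448i + 0.8563j - 0.3816k
-0.3164 + 0.1448i + 0.8563j - 0.3816k


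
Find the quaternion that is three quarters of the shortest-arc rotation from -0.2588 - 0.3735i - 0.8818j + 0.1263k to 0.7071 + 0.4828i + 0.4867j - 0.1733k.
-0.6144 - 0.4718i - 0.6098j + 0.1673k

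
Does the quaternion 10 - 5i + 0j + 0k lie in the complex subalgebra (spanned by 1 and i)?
Yes. The quaternion 10 - 5i has j- and k-coefficients y = z = 0, so it lies in the complex subalgebra spanned by 1 and i.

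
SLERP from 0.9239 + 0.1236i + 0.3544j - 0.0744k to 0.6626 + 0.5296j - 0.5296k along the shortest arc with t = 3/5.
0.7993 + 0.0518i + 0.4779j - 0.3605k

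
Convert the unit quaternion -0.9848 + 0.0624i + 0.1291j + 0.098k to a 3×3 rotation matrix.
[[0.9475, 0.2091, -0.242], [-0.1769, 0.973, 0.1482], [0.2665, -0.0976, 0.9589]]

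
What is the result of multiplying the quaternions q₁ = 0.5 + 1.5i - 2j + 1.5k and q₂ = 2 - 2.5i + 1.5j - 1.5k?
10 + 2.5i - 4.75j - 0.5k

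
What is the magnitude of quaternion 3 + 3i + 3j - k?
√28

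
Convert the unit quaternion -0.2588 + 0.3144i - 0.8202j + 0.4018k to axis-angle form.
axis = (0.3255, -0.8491, 0.416), θ = 7π/6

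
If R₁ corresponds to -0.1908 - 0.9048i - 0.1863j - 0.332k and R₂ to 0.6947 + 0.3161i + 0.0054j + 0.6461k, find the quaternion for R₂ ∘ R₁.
0.369 - 0.5703i - 0.6101j - 0.4079k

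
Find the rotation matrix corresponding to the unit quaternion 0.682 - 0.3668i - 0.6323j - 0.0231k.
[[0.1993, 0.4954, -0.8455], [0.4323, 0.7298, 0.5295], [0.8794, -0.4711, -0.0687]]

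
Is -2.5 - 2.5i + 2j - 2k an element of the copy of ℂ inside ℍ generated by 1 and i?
No. The quaternion -2.5 - 2.5i + 2j - 2k has j-coefficient y = 2 and k-coefficient z = -2, not both zero, so it does not lie in the complex subalgebra spanned by 1 and i.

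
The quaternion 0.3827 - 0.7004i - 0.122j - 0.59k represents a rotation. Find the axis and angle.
axis = (-0.7581, -0.1321, -0.6386), θ = 3π/4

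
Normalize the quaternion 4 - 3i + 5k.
0.5657 - 0.4243i + 0.7071k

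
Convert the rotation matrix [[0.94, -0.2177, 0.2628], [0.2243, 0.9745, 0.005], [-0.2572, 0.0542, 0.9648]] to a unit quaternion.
0.9848 + 0.0125i + 0.132j + 0.1122k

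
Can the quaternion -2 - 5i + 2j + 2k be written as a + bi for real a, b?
No. The quaternion -2 - 5i + 2j + 2k has j-coefficient y = 2 and k-coefficient z = 2, not both zero, so it does not lie in the complex subalgebra spanned by 1 and i.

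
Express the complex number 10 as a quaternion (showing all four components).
10 + 0i + 0j + 0k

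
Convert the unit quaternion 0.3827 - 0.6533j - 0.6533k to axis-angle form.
axis = (0, -√2/2, -√2/2), θ = 3π/4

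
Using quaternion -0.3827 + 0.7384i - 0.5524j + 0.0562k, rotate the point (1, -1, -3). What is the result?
(-0.361, -2.271, 2.39)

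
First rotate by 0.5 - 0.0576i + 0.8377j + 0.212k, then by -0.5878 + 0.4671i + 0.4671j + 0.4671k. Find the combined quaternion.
-0.7573 - 0.0249i - 0.3848j + 0.5271k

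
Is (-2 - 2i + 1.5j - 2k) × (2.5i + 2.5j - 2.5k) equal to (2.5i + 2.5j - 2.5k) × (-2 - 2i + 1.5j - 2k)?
No: pq = -3.75 - 3.75i - 15j - 3.75k ≠ -3.75 - 6.25i + 5j + 13.75k = qp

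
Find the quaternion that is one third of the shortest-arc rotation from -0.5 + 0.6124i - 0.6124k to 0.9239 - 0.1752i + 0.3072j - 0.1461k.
-0.7408 + 0.5266i - 0.1223j - 0.3987k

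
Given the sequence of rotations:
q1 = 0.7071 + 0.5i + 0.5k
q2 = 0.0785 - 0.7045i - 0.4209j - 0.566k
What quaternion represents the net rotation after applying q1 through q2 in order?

q2 · q1 = 0.6908 - 0.6694i - 0.2284j - 0.1505k
0.6908 - 0.6694i - 0.2284j - 0.1505k


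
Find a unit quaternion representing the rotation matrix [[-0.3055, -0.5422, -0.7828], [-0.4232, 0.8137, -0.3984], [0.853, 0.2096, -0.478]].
0.5075 + 0.2995i - 0.8058j + 0.0586k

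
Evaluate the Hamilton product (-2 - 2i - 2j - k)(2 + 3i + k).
3 - 12i - 5j + 2k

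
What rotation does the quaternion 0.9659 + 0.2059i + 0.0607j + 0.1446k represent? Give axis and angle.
axis = (0.7955, 0.2345, 0.5587), θ = π/6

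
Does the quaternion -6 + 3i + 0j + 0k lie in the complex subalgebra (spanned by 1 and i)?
Yes. The quaternion -6 + 3i has j- and k-coefficients y = z = 0, so it lies in the complex subalgebra spanned by 1 and i.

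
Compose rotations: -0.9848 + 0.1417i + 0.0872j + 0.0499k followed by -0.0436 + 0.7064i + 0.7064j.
-0.1188 - 0.6666i - 0.7347j - 0.0407k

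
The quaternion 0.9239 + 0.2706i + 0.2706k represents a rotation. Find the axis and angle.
axis = (√2/2, 0, √2/2), θ = π/4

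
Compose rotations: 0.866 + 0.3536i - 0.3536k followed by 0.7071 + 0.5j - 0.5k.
0.4355 + 0.0732i + 0.2562j - 0.8598k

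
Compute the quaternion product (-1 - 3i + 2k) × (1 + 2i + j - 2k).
9 - 7i - 3j + k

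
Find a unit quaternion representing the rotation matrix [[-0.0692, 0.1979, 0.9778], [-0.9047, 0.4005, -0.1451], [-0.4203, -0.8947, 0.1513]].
0.6088 - 0.3078i + 0.5741j - 0.4528k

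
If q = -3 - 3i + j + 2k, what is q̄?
-3 + 3i - j - 2k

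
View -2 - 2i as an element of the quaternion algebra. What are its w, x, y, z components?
-2 - 2i + 0j + 0k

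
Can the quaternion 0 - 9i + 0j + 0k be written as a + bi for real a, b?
Yes. The quaternion -9i has j- and k-coefficients y = z = 0, so it lies in the complex subalgebra spanned by 1 and i.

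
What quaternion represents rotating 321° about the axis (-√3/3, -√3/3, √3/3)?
-0.9426 - 0.1927i - 0.1927j + 0.1927k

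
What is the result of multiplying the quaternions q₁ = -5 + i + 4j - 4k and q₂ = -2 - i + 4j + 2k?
3 + 27i - 26j + 6k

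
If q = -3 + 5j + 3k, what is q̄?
-3 - 5j - 3k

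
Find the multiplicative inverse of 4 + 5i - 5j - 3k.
0.0533 - 0.0667i + 0.0667j + 0.04k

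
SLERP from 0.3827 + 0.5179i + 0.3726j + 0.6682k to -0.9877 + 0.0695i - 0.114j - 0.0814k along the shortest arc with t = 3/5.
0.8664 + 0.2009i + 0.2579j + 0.3774k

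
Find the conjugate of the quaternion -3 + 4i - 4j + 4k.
-3 - 4i + 4j - 4k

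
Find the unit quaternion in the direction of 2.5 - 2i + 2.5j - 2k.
0.5522 - 0.4417i + 0.5522j - 0.4417k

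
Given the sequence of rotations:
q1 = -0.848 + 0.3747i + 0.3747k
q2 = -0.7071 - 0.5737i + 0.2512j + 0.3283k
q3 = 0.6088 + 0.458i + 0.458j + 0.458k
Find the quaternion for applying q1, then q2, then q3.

q2 · q1 = 0.6916 + 0.3157i + 0.125j - 0.6375k
q3 · q2 · q1 = 0.5112 + 0.1597i + 0.8294j - 0.1587k
0.5112 + 0.1597i + 0.8294j - 0.1587k


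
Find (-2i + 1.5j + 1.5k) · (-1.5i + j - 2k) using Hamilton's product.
-1.5 - 4.5i - 6.25j + 0.25k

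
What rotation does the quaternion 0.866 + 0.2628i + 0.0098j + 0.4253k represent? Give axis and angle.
axis = (0.5256, 0.0196, 0.8505), θ = π/3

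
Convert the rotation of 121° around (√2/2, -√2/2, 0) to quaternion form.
0.4924 + 0.6154i - 0.6154j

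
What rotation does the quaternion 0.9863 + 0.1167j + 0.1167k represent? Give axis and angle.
axis = (0, √2/2, √2/2), θ = 19°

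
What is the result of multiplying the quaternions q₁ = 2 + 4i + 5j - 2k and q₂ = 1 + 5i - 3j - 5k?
-13 - 17i + 9j - 49k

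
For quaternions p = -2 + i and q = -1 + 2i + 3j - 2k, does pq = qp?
No: pq = -5i - 4j + 7k ≠ -5i - 8j + k = qp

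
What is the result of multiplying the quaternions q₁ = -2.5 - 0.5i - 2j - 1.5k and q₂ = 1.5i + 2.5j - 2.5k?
2 + 5i - 9.75j + 8k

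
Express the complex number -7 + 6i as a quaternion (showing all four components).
-7 + 6i + 0j + 0k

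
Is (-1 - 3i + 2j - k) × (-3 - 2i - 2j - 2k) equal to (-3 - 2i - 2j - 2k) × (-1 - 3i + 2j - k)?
No: pq = -1 + 5i - 8j + 15k ≠ -1 + 17i - 5k = qp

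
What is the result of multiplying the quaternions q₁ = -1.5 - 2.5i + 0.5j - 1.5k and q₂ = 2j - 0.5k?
-1.75 + 2.75i - 4.25j - 4.25k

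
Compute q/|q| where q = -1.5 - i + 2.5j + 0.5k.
-0.4804 - 0.3203i + 0.8006j + 0.1601k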